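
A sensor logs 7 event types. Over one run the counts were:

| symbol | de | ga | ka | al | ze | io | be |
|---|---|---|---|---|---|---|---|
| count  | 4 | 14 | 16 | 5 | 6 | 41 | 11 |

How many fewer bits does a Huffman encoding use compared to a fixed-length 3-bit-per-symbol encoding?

58

Fixed-length: 3 bits × 97 symbols = 291 bits.
Huffman merges:
de(4) + al(5) → 9
ze(6) + 9 → 15
be(11) + ga(14) → 25
15 + ka(16) → 31
25 + 31 → 56
io(41) + 56 → 97
Huffman total = 9 + 15 + 25 + 31 + 56 + 97 = 233 bits.
Saving = 291 − 233 = 58 bits.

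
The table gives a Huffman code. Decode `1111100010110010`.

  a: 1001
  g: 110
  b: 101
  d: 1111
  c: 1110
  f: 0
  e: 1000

debaf

Read left to right; each codeword is recognised as soon as it completes (prefix code):
  1111→d | 1000→e | 101→b | 1001→a | 0→f
Decoded message: debaf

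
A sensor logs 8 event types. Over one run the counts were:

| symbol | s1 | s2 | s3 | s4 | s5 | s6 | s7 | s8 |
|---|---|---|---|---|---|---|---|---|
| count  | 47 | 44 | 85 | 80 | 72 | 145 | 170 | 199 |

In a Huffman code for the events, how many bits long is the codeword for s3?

Huffman merges, smallest pair first:
combine s2(44), s1(47) → 91
combine s5(72), s4(80) → 152
combine s3(85), 91 → 176
combine s6(145), 152 → 297
combine s7(170), 176 → 346
combine s8(199), 297 → 496
combine 346, 496 → 842
The subtree containing s3 is merged 3 times, so code length = 3.

3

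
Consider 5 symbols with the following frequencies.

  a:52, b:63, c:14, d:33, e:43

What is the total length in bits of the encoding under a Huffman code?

457

Merge the two smallest weights repeatedly:
merge c(14) and d(33): 47
merge e(43) and 47: 90
merge a(52) and b(63): 115
merge 90 and 115: 205
Each symbol's bit-cost is frequency × depth; summing gives 457 bits (equivalently 47 + 90 + 115 + 205).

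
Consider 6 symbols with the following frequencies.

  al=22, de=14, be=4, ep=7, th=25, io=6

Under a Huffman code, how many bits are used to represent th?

2

Build the tree from the bottom:
combine be(4), io(6) → 10
combine ep(7), 10 → 17
combine de(14), 17 → 31
combine al(22), th(25) → 47
combine 31, 47 → 78
th sits 2 levels below the root, so its codeword is 2 bits.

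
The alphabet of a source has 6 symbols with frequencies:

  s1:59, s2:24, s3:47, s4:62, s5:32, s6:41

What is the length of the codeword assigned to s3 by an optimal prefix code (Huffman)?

Repeatedly merge the two smallest:
merge s2(24) and s5(32): 56
merge s6(41) and s3(47): 88
merge 56 and s1(59): 115
merge s4(62) and 88: 150
merge 115 and 150: 265
s3 sits 3 levels below the root, so its codeword is 3 bits.

3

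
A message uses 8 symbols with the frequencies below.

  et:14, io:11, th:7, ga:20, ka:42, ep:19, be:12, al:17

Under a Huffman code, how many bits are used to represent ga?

3

Repeatedly merge the two smallest:
combine th(7), io(11) → 18
combine be(12), et(14) → 26
combine al(17), 18 → 35
combine ep(19), ga(20) → 39
combine 26, 35 → 61
combine 39, ka(42) → 81
combine 61, 81 → 142
ga's leaf is at depth 3, giving a 3-bit codeword.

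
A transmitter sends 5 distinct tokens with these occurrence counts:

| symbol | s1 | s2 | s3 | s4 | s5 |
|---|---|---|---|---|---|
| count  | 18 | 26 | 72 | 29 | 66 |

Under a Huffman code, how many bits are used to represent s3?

2

Huffman merges, smallest pair first:
merge s1(18) and s2(26): 44
merge s4(29) and 44: 73
merge s5(66) and s3(72): 138
merge 73 and 138: 211
s3's leaf is at depth 2, giving a 2-bit codeword.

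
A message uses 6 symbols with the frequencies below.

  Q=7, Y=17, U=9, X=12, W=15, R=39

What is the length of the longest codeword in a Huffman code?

4

Merge the two lowest-weight nodes at each step:
combine Q(7), U(9) → 16
combine X(12), W(15) → 27
combine 16, Y(17) → 33
combine 27, 33 → 60
combine R(39), 60 → 99
Maximum depth reached is 4.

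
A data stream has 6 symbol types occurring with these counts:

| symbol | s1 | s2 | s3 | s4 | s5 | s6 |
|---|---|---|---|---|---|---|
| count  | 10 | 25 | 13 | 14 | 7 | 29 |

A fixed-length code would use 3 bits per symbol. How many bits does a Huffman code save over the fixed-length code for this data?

54

Fixed-length: 3 bits × 98 symbols = 294 bits.
Huffman merges:
combine s5(7), s1(10) → 17
combine s3(13), s4(14) → 27
combine 17, s2(25) → 42
combine 27, s6(29) → 56
combine 42, 56 → 98
Huffman total = 17 + 27 + 42 + 56 + 98 = 240 bits.
Saving = 294 − 240 = 54 bits.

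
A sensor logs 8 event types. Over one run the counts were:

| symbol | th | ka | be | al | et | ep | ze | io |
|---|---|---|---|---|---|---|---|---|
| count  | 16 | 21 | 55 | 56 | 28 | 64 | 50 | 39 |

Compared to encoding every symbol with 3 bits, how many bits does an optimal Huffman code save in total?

Fixed-length: 3 bits × 329 symbols = 987 bits.
Huffman merges:
merge th(16) and ka(21): 37
merge et(28) and 37: 65
merge io(39) and ze(50): 89
merge be(55) and al(56): 111
merge ep(64) and 65: 129
merge 89 and 111: 200
merge 129 and 200: 329
Huffman total = 37 + 65 + 89 + 111 + 129 + 200 + 329 = 960 bits.
Saving = 987 − 960 = 27 bits.

27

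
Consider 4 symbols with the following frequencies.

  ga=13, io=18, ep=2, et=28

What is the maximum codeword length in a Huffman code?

3

Merge the two lowest-weight nodes at each step:
merge ep(2) and ga(13): 15
merge 15 and io(18): 33
merge et(28) and 33: 61
Maximum depth reached is 3.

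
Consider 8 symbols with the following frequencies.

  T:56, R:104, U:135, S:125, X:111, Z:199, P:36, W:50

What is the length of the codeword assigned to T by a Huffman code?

3

Huffman merges, smallest pair first:
combine P(36), W(50) → 86
combine T(56), 86 → 142
combine R(104), X(111) → 215
combine S(125), U(135) → 260
combine 142, Z(199) → 341
combine 215, 260 → 475
combine 341, 475 → 816
The subtree containing T is merged 3 times, so code length = 3.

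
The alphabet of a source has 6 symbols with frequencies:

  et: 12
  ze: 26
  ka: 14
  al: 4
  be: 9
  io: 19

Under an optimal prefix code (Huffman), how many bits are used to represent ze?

Build the tree from the bottom:
al(4) + be(9) → 13
et(12) + 13 → 25
ka(14) + io(19) → 33
25 + ze(26) → 51
33 + 51 → 84
ze sits 2 levels below the root, so its codeword is 2 bits.

2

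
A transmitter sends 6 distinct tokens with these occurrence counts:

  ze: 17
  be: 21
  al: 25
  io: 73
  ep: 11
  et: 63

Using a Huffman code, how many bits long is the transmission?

Merge the two smallest weights repeatedly:
combine ep(11), ze(17) → 28
combine be(21), al(25) → 46
combine 28, 46 → 74
combine et(63), io(73) → 136
combine 74, 136 → 210
Total encoded bits = sum of merged weights = 28 + 46 + 74 + 136 + 210 = 494.

494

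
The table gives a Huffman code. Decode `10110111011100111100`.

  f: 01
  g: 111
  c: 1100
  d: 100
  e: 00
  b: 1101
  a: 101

aabcgd

Read left to right; each codeword is recognised as soon as it completes (prefix code):
  101→a | 101→a | 1101→b | 1100→c | 111→g | 100→d
Decoded message: aabcgd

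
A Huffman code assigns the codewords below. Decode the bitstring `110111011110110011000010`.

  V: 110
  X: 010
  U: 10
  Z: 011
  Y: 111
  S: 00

Read left to right; each codeword is recognised as soon as it completes (prefix code):
  110→V | 111→Y | 011→Z | 110→V | 110→V | 011→Z | 00→S | 00→S | 10→U
Decoded message: VYZVVZSSU

VYZVVZSSU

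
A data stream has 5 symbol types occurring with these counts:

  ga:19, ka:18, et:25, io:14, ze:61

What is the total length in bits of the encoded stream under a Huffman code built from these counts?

Merge the two smallest weights repeatedly:
merge io(14) and ka(18): 32
merge ga(19) and et(25): 44
merge 32 and 44: 76
merge ze(61) and 76: 137
Total encoded bits = sum of merged weights = 32 + 44 + 76 + 137 = 289.

289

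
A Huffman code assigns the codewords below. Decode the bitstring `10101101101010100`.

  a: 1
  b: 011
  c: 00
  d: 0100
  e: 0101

aeabed

Read left to right; each codeword is recognised as soon as it completes (prefix code):
  1→a | 0101→e | 1→a | 011→b | 0101→e | 0100→d
Decoded message: aeabed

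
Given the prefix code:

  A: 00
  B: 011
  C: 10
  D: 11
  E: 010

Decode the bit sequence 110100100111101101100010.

Read left to right; each codeword is recognised as soon as it completes (prefix code):
  11→D | 010→E | 010→E | 011→B | 11→D | 011→B | 011→B | 00→A | 010→E
Decoded message: DEEBDBBAE

DEEBDBBAE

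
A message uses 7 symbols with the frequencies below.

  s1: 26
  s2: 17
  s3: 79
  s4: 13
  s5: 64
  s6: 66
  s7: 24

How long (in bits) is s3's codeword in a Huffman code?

2

Huffman merges, smallest pair first:
merge s4(13) and s2(17): 30
merge s7(24) and s1(26): 50
merge 30 and 50: 80
merge s5(64) and s6(66): 130
merge s3(79) and 80: 159
merge 130 and 159: 289
The subtree containing s3 is merged 2 times, so code length = 2.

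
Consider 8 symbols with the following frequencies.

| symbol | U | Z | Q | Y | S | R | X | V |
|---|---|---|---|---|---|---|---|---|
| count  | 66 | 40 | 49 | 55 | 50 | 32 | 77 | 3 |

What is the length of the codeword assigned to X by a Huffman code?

Huffman merges, smallest pair first:
combine V(3), R(32) → 35
combine 35, Z(40) → 75
combine Q(49), S(50) → 99
combine Y(55), U(66) → 121
combine 75, X(77) → 152
combine 99, 121 → 220
combine 152, 220 → 372
X's leaf is at depth 2, giving a 2-bit codeword.

2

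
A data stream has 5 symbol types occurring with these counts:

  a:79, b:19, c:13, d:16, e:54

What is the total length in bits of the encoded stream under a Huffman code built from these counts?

Greedily combine the two least-frequent nodes:
c(13) + d(16) → 29
b(19) + 29 → 48
48 + e(54) → 102
a(79) + 102 → 181
Total encoded bits = sum of merged weights = 29 + 48 + 102 + 181 = 360.

360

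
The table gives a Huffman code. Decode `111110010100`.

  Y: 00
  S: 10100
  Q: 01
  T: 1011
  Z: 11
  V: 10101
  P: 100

ZZPS

Read left to right; each codeword is recognised as soon as it completes (prefix code):
  11→Z | 11→Z | 100→P | 10100→S
Decoded message: ZZPS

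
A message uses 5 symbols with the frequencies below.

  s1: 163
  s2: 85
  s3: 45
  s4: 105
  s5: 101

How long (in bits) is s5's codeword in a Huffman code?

2

Repeatedly merge the two smallest:
s3(45) + s2(85) → 130
s5(101) + s4(105) → 206
130 + s1(163) → 293
206 + 293 → 499
s5's leaf is at depth 2, giving a 2-bit codeword.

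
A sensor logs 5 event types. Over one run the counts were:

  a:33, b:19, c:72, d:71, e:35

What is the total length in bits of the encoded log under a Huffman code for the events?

512

Merge the two smallest weights repeatedly:
combine b(19), a(33) → 52
combine e(35), 52 → 87
combine d(71), c(72) → 143
combine 87, 143 → 230
Each symbol's bit-cost is frequency × depth; summing gives 512 bits (equivalently 52 + 87 + 143 + 230).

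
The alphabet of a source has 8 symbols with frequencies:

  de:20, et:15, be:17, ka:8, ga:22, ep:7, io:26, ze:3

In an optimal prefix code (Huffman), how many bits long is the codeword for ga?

2

Repeatedly merge the two smallest:
ze(3) + ep(7) → 10
ka(8) + 10 → 18
et(15) + be(17) → 32
18 + de(20) → 38
ga(22) + io(26) → 48
32 + 38 → 70
48 + 70 → 118
The subtree containing ga is merged 2 times, so code length = 2.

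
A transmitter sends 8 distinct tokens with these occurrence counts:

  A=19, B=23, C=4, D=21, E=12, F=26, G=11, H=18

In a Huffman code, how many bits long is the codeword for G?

Build the tree from the bottom:
C(4) + G(11) → 15
E(12) + 15 → 27
H(18) + A(19) → 37
D(21) + B(23) → 44
F(26) + 27 → 53
37 + 44 → 81
53 + 81 → 134
The subtree containing G is merged 4 times, so code length = 4.

4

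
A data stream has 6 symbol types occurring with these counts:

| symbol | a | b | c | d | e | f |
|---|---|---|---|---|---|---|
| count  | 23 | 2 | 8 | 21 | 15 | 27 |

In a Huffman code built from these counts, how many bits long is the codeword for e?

3

Huffman merges, smallest pair first:
combine b(2), c(8) → 10
combine 10, e(15) → 25
combine d(21), a(23) → 44
combine 25, f(27) → 52
combine 44, 52 → 96
e sits 3 levels below the root, so its codeword is 3 bits.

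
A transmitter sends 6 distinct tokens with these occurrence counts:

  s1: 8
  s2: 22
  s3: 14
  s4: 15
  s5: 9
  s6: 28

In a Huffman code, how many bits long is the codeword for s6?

2

Build the tree from the bottom:
combine s1(8), s5(9) → 17
combine s3(14), s4(15) → 29
combine 17, s2(22) → 39
combine s6(28), 29 → 57
combine 39, 57 → 96
s6's leaf is at depth 2, giving a 2-bit codeword.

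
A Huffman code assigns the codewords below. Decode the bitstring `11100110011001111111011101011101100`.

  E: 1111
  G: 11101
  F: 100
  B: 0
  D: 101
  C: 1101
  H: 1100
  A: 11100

AHHEGCBGF

Read left to right; each codeword is recognised as soon as it completes (prefix code):
  11100→A | 1100→H | 1100→H | 1111→E | 11101→G | 1101→C | 0→B | 11101→G | 100→F
Decoded message: AHHEGCBGF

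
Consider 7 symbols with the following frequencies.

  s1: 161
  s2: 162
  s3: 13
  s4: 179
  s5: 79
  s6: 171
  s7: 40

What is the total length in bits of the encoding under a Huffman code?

2088

Greedily combine the two least-frequent nodes:
s3(13) + s7(40) → 53
53 + s5(79) → 132
132 + s1(161) → 293
s2(162) + s6(171) → 333
s4(179) + 293 → 472
333 + 472 → 805
The encoded length is the sum of every internal node's weight: 53 + 132 + 293 + 333 + 472 + 805 = 2088 bits.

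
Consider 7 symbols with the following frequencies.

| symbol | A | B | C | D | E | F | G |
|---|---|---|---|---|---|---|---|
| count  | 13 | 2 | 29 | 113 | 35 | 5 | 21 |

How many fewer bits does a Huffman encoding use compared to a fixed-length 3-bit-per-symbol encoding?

199

Fixed-length: 3 bits × 218 symbols = 654 bits.
Huffman merges:
combine B(2), F(5) → 7
combine 7, A(13) → 20
combine 20, G(21) → 41
combine C(29), E(35) → 64
combine 41, 64 → 105
combine 105, D(113) → 218
Huffman total = 7 + 20 + 41 + 64 + 105 + 218 = 455 bits.
Saving = 654 − 455 = 199 bits.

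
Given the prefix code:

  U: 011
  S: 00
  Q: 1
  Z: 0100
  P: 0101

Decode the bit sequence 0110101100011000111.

Read left to right; each codeword is recognised as soon as it completes (prefix code):
  011→U | 0101→P | 1→Q | 00→S | 011→U | 00→S | 011→U | 1→Q
Decoded message: UPQSUSUQ

UPQSUSUQ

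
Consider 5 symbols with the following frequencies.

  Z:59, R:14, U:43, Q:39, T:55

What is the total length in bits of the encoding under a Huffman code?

473

Merge the two smallest weights repeatedly:
R(14) + Q(39) → 53
U(43) + 53 → 96
T(55) + Z(59) → 114
96 + 114 → 210
Each symbol's bit-cost is frequency × depth; summing gives 473 bits (equivalently 53 + 96 + 114 + 210).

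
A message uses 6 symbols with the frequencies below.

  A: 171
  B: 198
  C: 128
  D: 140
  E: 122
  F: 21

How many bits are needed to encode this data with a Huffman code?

Build the Huffman tree bottom-up:
F(21) + E(122) → 143
C(128) + D(140) → 268
143 + A(171) → 314
B(198) + 268 → 466
314 + 466 → 780
Total encoded bits = sum of merged weights = 143 + 268 + 314 + 466 + 780 = 1971.

1971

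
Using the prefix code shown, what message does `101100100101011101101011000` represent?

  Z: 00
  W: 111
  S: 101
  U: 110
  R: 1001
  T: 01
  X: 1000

Read left to right; each codeword is recognised as soon as it completes (prefix code):
  101→S | 1001→R | 00→Z | 101→S | 01→T | 110→U | 110→U | 101→S | 1000→X
Decoded message: SRZSTUUSX

SRZSTUUSX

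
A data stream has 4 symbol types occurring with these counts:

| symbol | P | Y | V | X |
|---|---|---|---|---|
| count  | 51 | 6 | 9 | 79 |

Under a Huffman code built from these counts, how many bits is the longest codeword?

Merge the two lowest-weight nodes at each step:
Y(6) + V(9) → 15
15 + P(51) → 66
66 + X(79) → 145
Maximum depth reached is 3.

3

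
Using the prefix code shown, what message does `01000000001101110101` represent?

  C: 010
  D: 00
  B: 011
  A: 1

Read left to right; each codeword is recognised as soon as it completes (prefix code):
  010→C | 00→D | 00→D | 00→D | 011→B | 011→B | 1→A | 010→C | 1→A
Decoded message: CDDDBBACA

CDDDBBACA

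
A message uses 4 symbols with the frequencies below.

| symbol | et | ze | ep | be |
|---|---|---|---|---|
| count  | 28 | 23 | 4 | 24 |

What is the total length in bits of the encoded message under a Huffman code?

157

Build the Huffman tree bottom-up:
merge ep(4) and ze(23): 27
merge be(24) and 27: 51
merge et(28) and 51: 79
Each symbol's bit-cost is frequency × depth; summing gives 157 bits (equivalently 27 + 51 + 79).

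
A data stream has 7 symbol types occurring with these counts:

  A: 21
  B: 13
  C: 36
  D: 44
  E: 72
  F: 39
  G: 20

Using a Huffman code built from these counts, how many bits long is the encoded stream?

Build the Huffman tree bottom-up:
B(13) + G(20) → 33
A(21) + 33 → 54
C(36) + F(39) → 75
D(44) + 54 → 98
E(72) + 75 → 147
98 + 147 → 245
Each symbol's bit-cost is frequency × depth; summing gives 652 bits (equivalently 33 + 54 + 75 + 98 + 147 + 245).

652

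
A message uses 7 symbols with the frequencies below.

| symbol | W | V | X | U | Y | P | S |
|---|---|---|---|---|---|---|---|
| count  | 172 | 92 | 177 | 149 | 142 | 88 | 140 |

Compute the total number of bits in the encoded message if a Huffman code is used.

Merge the two smallest weights repeatedly:
merge P(88) and V(92): 180
merge S(140) and Y(142): 282
merge U(149) and W(172): 321
merge X(177) and 180: 357
merge 282 and 321: 603
merge 357 and 603: 960
The encoded length is the sum of every internal node's weight: 180 + 282 + 321 + 357 + 603 + 960 = 2703 bits.

2703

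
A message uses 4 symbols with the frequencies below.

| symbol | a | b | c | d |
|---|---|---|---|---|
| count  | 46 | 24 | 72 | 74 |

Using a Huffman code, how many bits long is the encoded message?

428

Greedily combine the two least-frequent nodes:
b(24) + a(46) → 70
70 + c(72) → 142
d(74) + 142 → 216
Each symbol's bit-cost is frequency × depth; summing gives 428 bits (equivalently 70 + 142 + 216).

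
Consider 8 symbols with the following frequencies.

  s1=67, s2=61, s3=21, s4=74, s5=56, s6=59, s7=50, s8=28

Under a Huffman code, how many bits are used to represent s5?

3

Build the tree from the bottom:
merge s3(21) and s8(28): 49
merge 49 and s7(50): 99
merge s5(56) and s6(59): 115
merge s2(61) and s1(67): 128
merge s4(74) and 99: 173
merge 115 and 128: 243
merge 173 and 243: 416
s5 sits 3 levels below the root, so its codeword is 3 bits.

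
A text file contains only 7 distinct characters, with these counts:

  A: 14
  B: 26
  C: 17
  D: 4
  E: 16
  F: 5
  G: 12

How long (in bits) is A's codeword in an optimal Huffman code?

3

Build the tree from the bottom:
merge D(4) and F(5): 9
merge 9 and G(12): 21
merge A(14) and E(16): 30
merge C(17) and 21: 38
merge B(26) and 30: 56
merge 38 and 56: 94
A sits 3 levels below the root, so its codeword is 3 bits.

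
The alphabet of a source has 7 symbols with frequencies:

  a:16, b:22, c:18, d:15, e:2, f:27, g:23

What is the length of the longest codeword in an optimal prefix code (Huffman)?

4

Merge the two lowest-weight nodes at each step:
combine e(2), d(15) → 17
combine a(16), 17 → 33
combine c(18), b(22) → 40
combine g(23), f(27) → 50
combine 33, 40 → 73
combine 50, 73 → 123
Maximum depth reached is 4.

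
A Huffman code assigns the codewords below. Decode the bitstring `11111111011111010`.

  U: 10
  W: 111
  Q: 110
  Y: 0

WWQWQU

Read left to right; each codeword is recognised as soon as it completes (prefix code):
  111→W | 111→W | 110→Q | 111→W | 110→Q | 10→U
Decoded message: WWQWQU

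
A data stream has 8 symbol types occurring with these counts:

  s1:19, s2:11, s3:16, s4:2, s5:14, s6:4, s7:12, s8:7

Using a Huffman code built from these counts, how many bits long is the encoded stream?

Greedily combine the two least-frequent nodes:
s4(2) + s6(4) → 6
6 + s8(7) → 13
s2(11) + s7(12) → 23
13 + s5(14) → 27
s3(16) + s1(19) → 35
23 + 27 → 50
35 + 50 → 85
Total encoded bits = sum of merged weights = 6 + 13 + 23 + 27 + 35 + 50 + 85 = 239.

239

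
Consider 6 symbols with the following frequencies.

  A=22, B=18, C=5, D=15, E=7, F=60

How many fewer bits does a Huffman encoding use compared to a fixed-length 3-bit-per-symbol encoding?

108

Fixed-length: 3 bits × 127 symbols = 381 bits.
Huffman merges:
C(5) + E(7) → 12
12 + D(15) → 27
B(18) + A(22) → 40
27 + 40 → 67
F(60) + 67 → 127
Huffman total = 12 + 27 + 40 + 67 + 127 = 273 bits.
Saving = 381 − 273 = 108 bits.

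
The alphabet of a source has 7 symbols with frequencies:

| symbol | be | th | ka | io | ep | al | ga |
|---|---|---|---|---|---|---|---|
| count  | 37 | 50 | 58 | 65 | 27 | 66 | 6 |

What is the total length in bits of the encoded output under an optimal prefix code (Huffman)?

829

Build the Huffman tree bottom-up:
merge ga(6) and ep(27): 33
merge 33 and be(37): 70
merge th(50) and ka(58): 108
merge io(65) and al(66): 131
merge 70 and 108: 178
merge 131 and 178: 309
Each symbol's bit-cost is frequency × depth; summing gives 829 bits (equivalently 33 + 70 + 108 + 131 + 178 + 309).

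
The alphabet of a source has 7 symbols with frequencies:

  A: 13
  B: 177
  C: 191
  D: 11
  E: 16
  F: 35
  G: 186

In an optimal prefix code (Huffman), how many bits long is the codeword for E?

4

Repeatedly merge the two smallest:
D(11) + A(13) → 24
E(16) + 24 → 40
F(35) + 40 → 75
75 + B(177) → 252
G(186) + C(191) → 377
252 + 377 → 629
E sits 4 levels below the root, so its codeword is 4 bits.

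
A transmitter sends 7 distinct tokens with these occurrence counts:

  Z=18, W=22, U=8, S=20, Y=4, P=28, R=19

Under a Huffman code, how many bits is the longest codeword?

4

Merge the two lowest-weight nodes at each step:
combine Y(4), U(8) → 12
combine 12, Z(18) → 30
combine R(19), S(20) → 39
combine W(22), P(28) → 50
combine 30, 39 → 69
combine 50, 69 → 119
The rarest symbols sit at the bottom; the longest codeword is 4 bits.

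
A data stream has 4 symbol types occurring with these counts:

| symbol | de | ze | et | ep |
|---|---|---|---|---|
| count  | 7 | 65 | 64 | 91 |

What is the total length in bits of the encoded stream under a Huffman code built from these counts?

434

Greedily combine the two least-frequent nodes:
de(7) + et(64) → 71
ze(65) + 71 → 136
ep(91) + 136 → 227
Each symbol's bit-cost is frequency × depth; summing gives 434 bits (equivalently 71 + 136 + 227).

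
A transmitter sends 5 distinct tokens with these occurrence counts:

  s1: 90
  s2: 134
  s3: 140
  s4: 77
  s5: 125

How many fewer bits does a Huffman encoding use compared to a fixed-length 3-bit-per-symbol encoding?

Fixed-length: 3 bits × 566 symbols = 1698 bits.
Huffman merges:
s4(77) + s1(90) → 167
s5(125) + s2(134) → 259
s3(140) + 167 → 307
259 + 307 → 566
Huffman total = 167 + 259 + 307 + 566 = 1299 bits.
Saving = 1698 − 1299 = 399 bits.

399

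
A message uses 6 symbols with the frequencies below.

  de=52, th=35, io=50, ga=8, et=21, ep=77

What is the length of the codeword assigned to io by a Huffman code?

2

Huffman merges, smallest pair first:
merge ga(8) and et(21): 29
merge 29 and th(35): 64
merge io(50) and de(52): 102
merge 64 and ep(77): 141
merge 102 and 141: 243
The subtree containing io is merged 2 times, so code length = 2.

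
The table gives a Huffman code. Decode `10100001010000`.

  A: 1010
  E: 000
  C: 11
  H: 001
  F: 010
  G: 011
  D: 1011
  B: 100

Read left to right; each codeword is recognised as soon as it completes (prefix code):
  1010→A | 000→E | 1010→A | 000→E
Decoded message: AEAE

AEAE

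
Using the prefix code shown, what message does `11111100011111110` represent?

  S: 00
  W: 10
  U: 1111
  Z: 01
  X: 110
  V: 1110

Read left to right; each codeword is recognised as soon as it completes (prefix code):
  1111→U | 110→X | 00→S | 1111→U | 1110→V
Decoded message: UXSUV

UXSUV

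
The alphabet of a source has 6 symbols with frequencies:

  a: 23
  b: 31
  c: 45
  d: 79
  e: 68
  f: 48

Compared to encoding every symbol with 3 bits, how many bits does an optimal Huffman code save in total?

147

Fixed-length: 3 bits × 294 symbols = 882 bits.
Huffman merges:
merge a(23) and b(31): 54
merge c(45) and f(48): 93
merge 54 and e(68): 122
merge d(79) and 93: 172
merge 122 and 172: 294
Huffman total = 54 + 93 + 122 + 172 + 294 = 735 bits.
Saving = 882 − 735 = 147 bits.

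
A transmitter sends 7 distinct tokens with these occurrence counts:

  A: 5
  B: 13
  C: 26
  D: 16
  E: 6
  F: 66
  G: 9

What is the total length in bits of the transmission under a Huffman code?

Merge the two smallest weights repeatedly:
combine A(5), E(6) → 11
combine G(9), 11 → 20
combine B(13), D(16) → 29
combine 20, C(26) → 46
combine 29, 46 → 75
combine F(66), 75 → 141
Total encoded bits = sum of merged weights = 11 + 20 + 29 + 46 + 75 + 141 = 322.

322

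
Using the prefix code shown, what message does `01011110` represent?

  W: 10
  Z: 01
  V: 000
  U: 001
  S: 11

Read left to right; each codeword is recognised as soon as it completes (prefix code):
  01→Z | 01→Z | 11→S | 10→W
Decoded message: ZZSW

ZZSW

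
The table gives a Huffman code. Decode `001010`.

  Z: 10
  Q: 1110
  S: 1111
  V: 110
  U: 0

UUZZ

Read left to right; each codeword is recognised as soon as it completes (prefix code):
  0→U | 0→U | 10→Z | 10→Z
Decoded message: UUZZ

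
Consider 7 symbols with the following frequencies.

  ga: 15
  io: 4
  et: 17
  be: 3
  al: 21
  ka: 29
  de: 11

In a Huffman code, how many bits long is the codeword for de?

3

Build the tree from the bottom:
be(3) + io(4) → 7
7 + de(11) → 18
ga(15) + et(17) → 32
18 + al(21) → 39
ka(29) + 32 → 61
39 + 61 → 100
de's leaf is at depth 3, giving a 3-bit codeword.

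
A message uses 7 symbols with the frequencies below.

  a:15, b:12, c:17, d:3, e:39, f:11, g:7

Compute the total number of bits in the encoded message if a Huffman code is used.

265

Build the Huffman tree bottom-up:
merge d(3) and g(7): 10
merge 10 and f(11): 21
merge b(12) and a(15): 27
merge c(17) and 21: 38
merge 27 and 38: 65
merge e(39) and 65: 104
Total encoded bits = sum of merged weights = 10 + 21 + 27 + 38 + 65 + 104 = 265.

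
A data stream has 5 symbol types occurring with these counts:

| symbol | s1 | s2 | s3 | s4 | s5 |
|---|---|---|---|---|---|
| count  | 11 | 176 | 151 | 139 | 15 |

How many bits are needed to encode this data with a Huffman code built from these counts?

Greedily combine the two least-frequent nodes:
s1(11) + s5(15) → 26
26 + s4(139) → 165
s3(151) + 165 → 316
s2(176) + 316 → 492
Each symbol's bit-cost is frequency × depth; summing gives 999 bits (equivalently 26 + 165 + 316 + 492).

999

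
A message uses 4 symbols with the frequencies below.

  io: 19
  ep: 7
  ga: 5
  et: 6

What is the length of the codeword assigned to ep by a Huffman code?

Huffman merges, smallest pair first:
combine ga(5), et(6) → 11
combine ep(7), 11 → 18
combine 18, io(19) → 37
ep sits 2 levels below the root, so its codeword is 2 bits.

2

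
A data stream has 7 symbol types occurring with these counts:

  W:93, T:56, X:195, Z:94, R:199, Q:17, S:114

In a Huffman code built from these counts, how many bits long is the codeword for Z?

3

Huffman merges, smallest pair first:
merge Q(17) and T(56): 73
merge 73 and W(93): 166
merge Z(94) and S(114): 208
merge 166 and X(195): 361
merge R(199) and 208: 407
merge 361 and 407: 768
Z's leaf is at depth 3, giving a 3-bit codeword.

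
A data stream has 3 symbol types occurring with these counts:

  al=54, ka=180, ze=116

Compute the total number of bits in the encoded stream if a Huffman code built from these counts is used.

520

Greedily combine the two least-frequent nodes:
merge al(54) and ze(116): 170
merge 170 and ka(180): 350
The encoded length is the sum of every internal node's weight: 170 + 350 = 520 bits.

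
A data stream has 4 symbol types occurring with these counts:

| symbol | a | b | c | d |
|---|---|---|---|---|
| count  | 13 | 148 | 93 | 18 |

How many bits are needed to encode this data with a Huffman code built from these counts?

Build the Huffman tree bottom-up:
a(13) + d(18) → 31
31 + c(93) → 124
124 + b(148) → 272
The encoded length is the sum of every internal node's weight: 31 + 124 + 272 = 427 bits.

427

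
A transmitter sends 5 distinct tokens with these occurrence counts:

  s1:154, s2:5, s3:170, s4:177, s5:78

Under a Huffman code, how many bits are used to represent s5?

Huffman merges, smallest pair first:
merge s2(5) and s5(78): 83
merge 83 and s1(154): 237
merge s3(170) and s4(177): 347
merge 237 and 347: 584
The subtree containing s5 is merged 3 times, so code length = 3.

3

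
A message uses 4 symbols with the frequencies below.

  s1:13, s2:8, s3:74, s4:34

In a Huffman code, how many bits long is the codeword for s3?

1

Build the tree from the bottom:
combine s2(8), s1(13) → 21
combine 21, s4(34) → 55
combine 55, s3(74) → 129
s3 is merged only at the final step, so code length = 1.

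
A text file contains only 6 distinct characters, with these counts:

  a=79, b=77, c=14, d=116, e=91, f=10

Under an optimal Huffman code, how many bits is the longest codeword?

4

Merge the two lowest-weight nodes at each step:
merge f(10) and c(14): 24
merge 24 and b(77): 101
merge a(79) and e(91): 170
merge 101 and d(116): 217
merge 170 and 217: 387
The first pair merged (f, c) ends up deepest, at depth 4.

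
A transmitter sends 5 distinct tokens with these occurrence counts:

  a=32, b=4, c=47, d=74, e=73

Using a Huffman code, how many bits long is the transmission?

496

Build the Huffman tree bottom-up:
combine b(4), a(32) → 36
combine 36, c(47) → 83
combine e(73), d(74) → 147
combine 83, 147 → 230
Total encoded bits = sum of merged weights = 36 + 83 + 147 + 230 = 496.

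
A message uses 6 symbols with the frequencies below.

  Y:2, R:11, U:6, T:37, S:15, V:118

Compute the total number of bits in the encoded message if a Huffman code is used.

321

Build the Huffman tree bottom-up:
Y(2) + U(6) → 8
8 + R(11) → 19
S(15) + 19 → 34
34 + T(37) → 71
71 + V(118) → 189
The encoded length is the sum of every internal node's weight: 8 + 19 + 34 + 71 + 189 = 321 bits.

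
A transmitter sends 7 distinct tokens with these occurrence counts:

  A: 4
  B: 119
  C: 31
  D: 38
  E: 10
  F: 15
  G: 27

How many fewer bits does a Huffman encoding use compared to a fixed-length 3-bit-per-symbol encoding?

195

Fixed-length: 3 bits × 244 symbols = 732 bits.
Huffman merges:
merge A(4) and E(10): 14
merge 14 and F(15): 29
merge G(27) and 29: 56
merge C(31) and D(38): 69
merge 56 and 69: 125
merge B(119) and 125: 244
Huffman total = 14 + 29 + 56 + 69 + 125 + 244 = 537 bits.
Saving = 732 − 537 = 195 bits.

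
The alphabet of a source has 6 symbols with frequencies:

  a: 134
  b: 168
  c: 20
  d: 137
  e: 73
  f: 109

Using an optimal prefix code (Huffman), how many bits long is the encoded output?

Greedily combine the two least-frequent nodes:
combine c(20), e(73) → 93
combine 93, f(109) → 202
combine a(134), d(137) → 271
combine b(168), 202 → 370
combine 271, 370 → 641
The encoded length is the sum of every internal node's weight: 93 + 202 + 271 + 370 + 641 = 1577 bits.

1577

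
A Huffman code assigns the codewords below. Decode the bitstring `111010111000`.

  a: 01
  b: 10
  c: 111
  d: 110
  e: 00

caade

Read left to right; each codeword is recognised as soon as it completes (prefix code):
  111→c | 01→a | 01→a | 110→d | 00→e
Decoded message: caade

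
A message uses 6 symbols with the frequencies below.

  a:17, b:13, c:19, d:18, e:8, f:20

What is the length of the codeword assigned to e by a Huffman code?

Repeatedly merge the two smallest:
merge e(8) and b(13): 21
merge a(17) and d(18): 35
merge c(19) and f(20): 39
merge 21 and 35: 56
merge 39 and 56: 95
e's leaf is at depth 3, giving a 3-bit codeword.

3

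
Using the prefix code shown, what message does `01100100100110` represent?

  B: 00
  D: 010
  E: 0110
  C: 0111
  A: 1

Read left to right; each codeword is recognised as soon as it completes (prefix code):
  0110→E | 010→D | 010→D | 0110→E
Decoded message: EDDE

EDDE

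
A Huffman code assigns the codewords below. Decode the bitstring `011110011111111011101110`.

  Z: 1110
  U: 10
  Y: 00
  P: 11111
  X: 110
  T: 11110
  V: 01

Read left to right; each codeword is recognised as soon as it completes (prefix code):
  01→V | 1110→Z | 01→V | 11111→P | 110→X | 1110→Z | 1110→Z
Decoded message: VZVPXZZ

VZVPXZZ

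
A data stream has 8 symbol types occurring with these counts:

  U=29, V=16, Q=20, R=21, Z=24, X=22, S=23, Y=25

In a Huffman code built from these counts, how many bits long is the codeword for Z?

3

Repeatedly merge the two smallest:
merge V(16) and Q(20): 36
merge R(21) and X(22): 43
merge S(23) and Z(24): 47
merge Y(25) and U(29): 54
merge 36 and 43: 79
merge 47 and 54: 101
merge 79 and 101: 180
Z's leaf is at depth 3, giving a 3-bit codeword.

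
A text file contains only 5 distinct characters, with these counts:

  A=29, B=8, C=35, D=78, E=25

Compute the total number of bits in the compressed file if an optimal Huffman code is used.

Merge the two smallest weights repeatedly:
combine B(8), E(25) → 33
combine A(29), 33 → 62
combine C(35), 62 → 97
combine D(78), 97 → 175
Each symbol's bit-cost is frequency × depth; summing gives 367 bits (equivalently 33 + 62 + 97 + 175).

367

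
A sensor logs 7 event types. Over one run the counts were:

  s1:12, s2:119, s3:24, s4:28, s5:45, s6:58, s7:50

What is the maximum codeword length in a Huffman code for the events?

4

Merge the two lowest-weight nodes at each step:
merge s1(12) and s3(24): 36
merge s4(28) and 36: 64
merge s5(45) and s7(50): 95
merge s6(58) and 64: 122
merge 95 and s2(119): 214
merge 122 and 214: 336
The first pair merged (s1, s3) ends up deepest, at depth 4.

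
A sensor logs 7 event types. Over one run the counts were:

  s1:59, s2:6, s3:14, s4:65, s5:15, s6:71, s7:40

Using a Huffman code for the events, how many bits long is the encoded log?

670

Greedily combine the two least-frequent nodes:
combine s2(6), s3(14) → 20
combine s5(15), 20 → 35
combine 35, s7(40) → 75
combine s1(59), s4(65) → 124
combine s6(71), 75 → 146
combine 124, 146 → 270
Total encoded bits = sum of merged weights = 20 + 35 + 75 + 124 + 146 + 270 = 670.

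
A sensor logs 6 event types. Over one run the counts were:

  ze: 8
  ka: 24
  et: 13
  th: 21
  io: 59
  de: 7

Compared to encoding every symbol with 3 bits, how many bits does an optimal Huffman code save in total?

Fixed-length: 3 bits × 132 symbols = 396 bits.
Huffman merges:
combine de(7), ze(8) → 15
combine et(13), 15 → 28
combine th(21), ka(24) → 45
combine 28, 45 → 73
combine io(59), 73 → 132
Huffman total = 15 + 28 + 45 + 73 + 132 = 293 bits.
Saving = 396 − 293 = 103 bits.

103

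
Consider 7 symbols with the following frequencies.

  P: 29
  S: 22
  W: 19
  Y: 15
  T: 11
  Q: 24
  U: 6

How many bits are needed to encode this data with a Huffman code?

342

Greedily combine the two least-frequent nodes:
merge U(6) and T(11): 17
merge Y(15) and 17: 32
merge W(19) and S(22): 41
merge Q(24) and P(29): 53
merge 32 and 41: 73
merge 53 and 73: 126
The encoded length is the sum of every internal node's weight: 17 + 32 + 41 + 53 + 73 + 126 = 342 bits.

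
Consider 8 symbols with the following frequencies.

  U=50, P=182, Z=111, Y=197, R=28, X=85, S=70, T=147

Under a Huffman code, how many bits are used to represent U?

Huffman merges, smallest pair first:
combine R(28), U(50) → 78
combine S(70), 78 → 148
combine X(85), Z(111) → 196
combine T(147), 148 → 295
combine P(182), 196 → 378
combine Y(197), 295 → 492
combine 378, 492 → 870
U sits 5 levels below the root, so its codeword is 5 bits.

5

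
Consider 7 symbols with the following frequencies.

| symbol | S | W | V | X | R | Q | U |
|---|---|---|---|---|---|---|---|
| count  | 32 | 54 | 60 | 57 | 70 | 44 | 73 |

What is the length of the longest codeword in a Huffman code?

3

Merge the two lowest-weight nodes at each step:
merge S(32) and Q(44): 76
merge W(54) and X(57): 111
merge V(60) and R(70): 130
merge U(73) and 76: 149
merge 111 and 130: 241
merge 149 and 241: 390
The first pair merged (S, Q) ends up deepest, at depth 3.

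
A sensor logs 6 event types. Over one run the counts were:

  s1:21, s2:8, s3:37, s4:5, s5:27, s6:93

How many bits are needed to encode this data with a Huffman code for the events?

397

Build the Huffman tree bottom-up:
combine s4(5), s2(8) → 13
combine 13, s1(21) → 34
combine s5(27), 34 → 61
combine s3(37), 61 → 98
combine s6(93), 98 → 191
Each symbol's bit-cost is frequency × depth; summing gives 397 bits (equivalently 13 + 34 + 61 + 98 + 191).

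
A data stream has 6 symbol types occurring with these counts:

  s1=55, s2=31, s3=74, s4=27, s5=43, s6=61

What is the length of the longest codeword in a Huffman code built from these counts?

3

Merge the two lowest-weight nodes at each step:
combine s4(27), s2(31) → 58
combine s5(43), s1(55) → 98
combine 58, s6(61) → 119
combine s3(74), 98 → 172
combine 119, 172 → 291
The first pair merged (s4, s2) ends up deepest, at depth 3.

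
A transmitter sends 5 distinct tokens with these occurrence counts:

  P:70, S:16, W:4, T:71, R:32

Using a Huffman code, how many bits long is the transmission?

Build the Huffman tree bottom-up:
W(4) + S(16) → 20
20 + R(32) → 52
52 + P(70) → 122
T(71) + 122 → 193
Each symbol's bit-cost is frequency × depth; summing gives 387 bits (equivalently 20 + 52 + 122 + 193).

387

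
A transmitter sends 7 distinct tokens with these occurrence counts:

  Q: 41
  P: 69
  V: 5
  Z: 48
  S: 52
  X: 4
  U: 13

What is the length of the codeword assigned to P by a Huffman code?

Repeatedly merge the two smallest:
merge X(4) and V(5): 9
merge 9 and U(13): 22
merge 22 and Q(41): 63
merge Z(48) and S(52): 100
merge 63 and P(69): 132
merge 100 and 132: 232
The subtree containing P is merged 2 times, so code length = 2.

2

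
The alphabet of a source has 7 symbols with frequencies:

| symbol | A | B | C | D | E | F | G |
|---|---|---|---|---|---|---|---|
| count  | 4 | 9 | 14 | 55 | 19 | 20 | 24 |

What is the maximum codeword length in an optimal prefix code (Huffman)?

5

Merge the two lowest-weight nodes at each step:
merge A(4) and B(9): 13
merge 13 and C(14): 27
merge E(19) and F(20): 39
merge G(24) and 27: 51
merge 39 and 51: 90
merge D(55) and 90: 145
The rarest symbols sit at the bottom; the longest codeword is 5 bits.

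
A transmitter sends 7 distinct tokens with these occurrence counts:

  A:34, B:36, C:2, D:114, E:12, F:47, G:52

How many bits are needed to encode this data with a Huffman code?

725

Build the Huffman tree bottom-up:
merge C(2) and E(12): 14
merge 14 and A(34): 48
merge B(36) and F(47): 83
merge 48 and G(52): 100
merge 83 and 100: 183
merge D(114) and 183: 297
Total encoded bits = sum of merged weights = 14 + 48 + 83 + 100 + 183 + 297 = 725.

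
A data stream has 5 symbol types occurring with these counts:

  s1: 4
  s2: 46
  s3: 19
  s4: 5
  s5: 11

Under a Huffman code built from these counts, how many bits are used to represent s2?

Repeatedly merge the two smallest:
combine s1(4), s4(5) → 9
combine 9, s5(11) → 20
combine s3(19), 20 → 39
combine 39, s2(46) → 85
s2 sits one level below the root: a 1-bit codeword.

1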